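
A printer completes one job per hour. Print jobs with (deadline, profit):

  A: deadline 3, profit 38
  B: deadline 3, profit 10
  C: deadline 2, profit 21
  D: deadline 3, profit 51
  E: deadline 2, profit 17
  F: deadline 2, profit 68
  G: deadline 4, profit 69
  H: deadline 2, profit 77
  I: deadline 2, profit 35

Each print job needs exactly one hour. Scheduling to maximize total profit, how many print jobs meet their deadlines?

4

Take jobs in profit order; each goes to the latest open slot no later than its deadline.
By profit: H(d2,77), G(d4,69), F(d2,68), D(d3,51), A(d3,38), I(d2,35), C(d2,21), E(d2,17), B(d3,10)
H→slot 2; G→slot 4; F→slot 1; D→slot 3; A skipped; I skipped; C skipped; E skipped; B skipped.
4 of 9 scheduled.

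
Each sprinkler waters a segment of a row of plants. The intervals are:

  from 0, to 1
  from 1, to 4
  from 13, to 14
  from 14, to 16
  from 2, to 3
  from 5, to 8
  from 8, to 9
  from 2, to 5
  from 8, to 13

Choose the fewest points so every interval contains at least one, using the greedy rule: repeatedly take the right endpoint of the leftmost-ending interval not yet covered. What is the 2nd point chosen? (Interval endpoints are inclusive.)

3

Sort by right endpoint; whenever an interval is uncovered, place a point at its right end.
By right end: [0,1]  [2,3]  [1,4]  [2,5]  [5,8]  [8,9]  [8,13]  [13,14]  [14,16]
[0,1] uncovered → point at 1; [2,3] uncovered → point at 3; [5,8] uncovered → point at 8; [13,14] uncovered → point at 14.
Points: 1, 3, 8, 14 (4 total).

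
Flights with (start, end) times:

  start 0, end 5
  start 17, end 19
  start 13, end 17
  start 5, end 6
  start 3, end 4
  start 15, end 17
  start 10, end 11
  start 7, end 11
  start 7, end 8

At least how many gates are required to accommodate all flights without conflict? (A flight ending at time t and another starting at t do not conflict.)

2

The answer is the maximum number of intervals overlapping at any instant.
starts: [0, 3, 5, 7, 7, 10, 13, 15, 17]
ends:   [4, 5, 6, 8, 11, 11, 17, 17, 19]
s0→1 s3→2  — peak 2.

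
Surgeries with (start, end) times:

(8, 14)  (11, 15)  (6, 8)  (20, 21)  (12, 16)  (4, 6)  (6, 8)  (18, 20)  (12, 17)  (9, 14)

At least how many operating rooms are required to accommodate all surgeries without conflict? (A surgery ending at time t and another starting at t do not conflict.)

5

Count concurrent intervals with a sweep; the peak is the room count.
Events (time:±→running): 4:+→1 6:-→0 6:+→1 6:+→2 8:-→1 8:-→0 8:+→1 9:+→2 11:+→3 12:+→4 12:+→5 … peak 5.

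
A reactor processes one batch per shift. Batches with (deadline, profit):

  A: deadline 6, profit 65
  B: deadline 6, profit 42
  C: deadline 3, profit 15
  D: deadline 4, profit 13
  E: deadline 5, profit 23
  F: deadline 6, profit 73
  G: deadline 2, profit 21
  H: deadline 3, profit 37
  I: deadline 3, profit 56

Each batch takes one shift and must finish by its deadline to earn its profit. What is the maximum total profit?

By profit: F(d6,73), A(d6,65), I(d3,56), B(d6,42), H(d3,37), E(d5,23), G(d2,21), C(d3,15), D(d4,13)
F→slot 6; A→slot 5; I→slot 3; B→slot 4; H→slot 2; E→slot 1; G skipped; C skipped; D skipped.
Profit = 23 + 37 + 56 + 42 + 65 + 73 = 296

296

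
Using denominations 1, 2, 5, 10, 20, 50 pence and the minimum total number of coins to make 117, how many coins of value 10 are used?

Greedy: take as many of the largest coin as possible, then repeat with the remainder.
117 − 2×50→17 − 1×10→7 − 1×5→2 − 1×2→0
Count of 10: 1

1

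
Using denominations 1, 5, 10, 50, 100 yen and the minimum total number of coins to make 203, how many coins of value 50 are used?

Greedy: take as many of the largest coin as possible, then repeat with the remainder.
203 = 2×100 + 3×1
Count of 50: 0

0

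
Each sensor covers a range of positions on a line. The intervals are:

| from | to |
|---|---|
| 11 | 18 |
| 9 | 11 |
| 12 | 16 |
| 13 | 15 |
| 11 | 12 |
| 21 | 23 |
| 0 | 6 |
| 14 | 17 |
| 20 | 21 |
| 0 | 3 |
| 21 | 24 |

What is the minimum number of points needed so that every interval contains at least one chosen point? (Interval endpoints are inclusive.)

4

By right end: [0,3]  [0,6]  [9,11]  [11,12]  [13,15]  [12,16]  [14,17]  [11,18]  [20,21]  [21,23]  [21,24]
[0,3] uncovered → point at 3; [9,11] uncovered → point at 11; [13,15] uncovered → point at 15; [20,21] uncovered → point at 21.
Points: 3, 11, 15, 21 (4 total).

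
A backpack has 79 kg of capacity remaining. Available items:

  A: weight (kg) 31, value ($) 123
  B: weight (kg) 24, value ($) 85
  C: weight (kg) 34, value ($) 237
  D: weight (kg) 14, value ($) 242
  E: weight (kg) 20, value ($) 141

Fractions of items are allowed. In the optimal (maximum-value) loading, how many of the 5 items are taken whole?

3

Ratios (sorted): D 17.29, E 7.05, C 6.97, A 3.97, B 3.54
take D (14 @ 242); take E (20 @ 141); take C (34 @ 237); take 11/31 of A → 43.65. Capacity used 79/79.
3 item(s) taken whole; one partial (take 11/31 of A).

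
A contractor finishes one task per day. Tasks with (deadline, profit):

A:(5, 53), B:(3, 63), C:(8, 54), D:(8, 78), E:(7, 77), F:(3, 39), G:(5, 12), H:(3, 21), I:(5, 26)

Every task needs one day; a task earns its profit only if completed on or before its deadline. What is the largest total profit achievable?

Sort by profit descending; place each in the latest free slot ≤ its deadline.
Profit order: D=78 E=77 B=63 C=54 A=53 F=39 I=26 H=21 G=12
Assign: D→slot 8, E→slot 7, B→slot 3, C→slot 6, A→slot 5, F→slot 2, I→slot 4, H→slot 1, G skipped.
Slots: [1:H] [2:F] [3:B] [4:I] [5:A] [6:C] [7:E] [8:D]
Profit = 21 + 39 + 63 + 26 + 53 + 54 + 77 + 78 = 411

411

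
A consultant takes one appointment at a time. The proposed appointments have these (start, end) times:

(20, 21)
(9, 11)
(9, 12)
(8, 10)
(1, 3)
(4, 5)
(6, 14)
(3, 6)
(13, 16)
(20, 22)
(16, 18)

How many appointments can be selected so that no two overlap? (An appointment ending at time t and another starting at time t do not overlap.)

6

By end time: (1,3), (4,5), (3,6), (8,10), (9,11), (9,12), (6,14), (13,16), (16,18), (20,21), (20,22).
Pick (1,3); next start ≥ 3 → (4,5); next start ≥ 5 → (8,10); next start ≥ 10 → (13,16); next start ≥ 16 → (16,18); next start ≥ 18 → (20,21).
Selected 6 appointments.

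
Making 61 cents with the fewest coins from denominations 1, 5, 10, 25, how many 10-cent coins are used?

Use the largest denomination that fits, subtract, and repeat.
61 = 2×25 + 1×10 + 1×1
Count of 10: 1

1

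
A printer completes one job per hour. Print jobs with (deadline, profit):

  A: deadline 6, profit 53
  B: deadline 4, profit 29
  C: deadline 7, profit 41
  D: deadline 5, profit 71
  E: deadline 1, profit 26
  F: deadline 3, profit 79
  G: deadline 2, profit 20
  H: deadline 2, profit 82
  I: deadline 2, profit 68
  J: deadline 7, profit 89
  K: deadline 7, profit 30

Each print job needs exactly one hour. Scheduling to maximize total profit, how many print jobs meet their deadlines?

7

Profit order: J=89 H=82 F=79 D=71 I=68 A=53 C=41 K=30 B=29 E=26 G=20
Assign: J→slot 7, H→slot 2, F→slot 3, D→slot 5, I→slot 1, A→slot 6, C→slot 4, K skipped, B skipped, E skipped, G skipped.
Slots: [1:I] [2:H] [3:F] [4:C] [5:D] [6:A] [7:J]
7 of 11 scheduled.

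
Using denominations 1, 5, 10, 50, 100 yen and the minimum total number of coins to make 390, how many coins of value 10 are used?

Use the largest denomination that fits, subtract, and repeat.
390 = 3×100 + 1×50 + 4×10
Count of 10: 4

4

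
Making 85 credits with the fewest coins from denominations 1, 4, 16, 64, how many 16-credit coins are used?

Greedy: take as many of the largest coin as possible, then repeat with the remainder.
85 − 1×64→21 − 1×16→5 − 1×4→1 − 1×1→0
Count of 16: 1

1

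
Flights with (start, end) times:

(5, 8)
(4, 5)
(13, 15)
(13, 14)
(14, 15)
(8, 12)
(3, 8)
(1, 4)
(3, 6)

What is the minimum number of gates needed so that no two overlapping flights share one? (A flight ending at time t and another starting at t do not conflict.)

starts: [1, 3, 3, 4, 5, 8, 13, 13, 14]
ends:   [4, 5, 6, 8, 8, 12, 14, 15, 15]
s1→1 s3→2 s3→3  — peak 3.

3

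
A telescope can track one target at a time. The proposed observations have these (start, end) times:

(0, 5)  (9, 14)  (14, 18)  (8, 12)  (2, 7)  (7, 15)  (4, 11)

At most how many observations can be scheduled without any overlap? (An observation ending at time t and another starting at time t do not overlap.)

Sorted by end: (0,5)  (2,7)  (4,11)  (8,12)  (9,14)  (7,15)  (14,18)
take (0,5); take (8,12); take (14,18).
Selected 3 observations.

3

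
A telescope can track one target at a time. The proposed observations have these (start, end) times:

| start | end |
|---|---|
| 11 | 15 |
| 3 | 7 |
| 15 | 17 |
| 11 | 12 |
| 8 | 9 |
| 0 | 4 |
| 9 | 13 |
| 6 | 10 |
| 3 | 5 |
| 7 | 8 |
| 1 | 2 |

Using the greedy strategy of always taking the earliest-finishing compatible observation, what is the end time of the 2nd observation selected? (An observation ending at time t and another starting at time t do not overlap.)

5

Sorted by end: (1,2)  (0,4)  (3,5)  (3,7)  (7,8)  (8,9)  (6,10)  (11,12)  (9,13)  (11,15)  (15,17)
take (1,2); skip (0,4); take (3,5); skip (3,7); take (7,8); take (8,9); take (11,12); skip (11,15); take (15,17).
Selected: (1,2) (3,5) (7,8) (8,9) (11,12) (15,17)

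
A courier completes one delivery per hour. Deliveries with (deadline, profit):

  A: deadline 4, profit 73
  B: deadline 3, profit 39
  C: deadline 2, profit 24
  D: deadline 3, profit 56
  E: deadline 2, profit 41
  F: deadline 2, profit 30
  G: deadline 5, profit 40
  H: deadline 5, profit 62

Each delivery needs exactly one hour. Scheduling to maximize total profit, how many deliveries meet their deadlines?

Take jobs in profit order; each goes to the latest open slot no later than its deadline.
Profit order: A=73 H=62 D=56 E=41 G=40 B=39 F=30 C=24
Assign: A→slot 4, H→slot 5, D→slot 3, E→slot 2, G→slot 1, B skipped, F skipped, C skipped.
Slots: [1:G] [2:E] [3:D] [4:A] [5:H]
5 of 8 scheduled.

5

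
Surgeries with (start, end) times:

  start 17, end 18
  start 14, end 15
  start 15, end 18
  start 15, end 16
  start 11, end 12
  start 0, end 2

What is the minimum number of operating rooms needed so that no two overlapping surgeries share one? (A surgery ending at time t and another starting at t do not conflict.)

The answer is the maximum number of intervals overlapping at any instant.
starts: [0, 11, 14, 15, 15, 17]
ends:   [2, 12, 15, 16, 18, 18]
s0→1 e2→0 s11→1 e12→0 s14→1 e15→0 s15→1 s15→2  — peak 2.

2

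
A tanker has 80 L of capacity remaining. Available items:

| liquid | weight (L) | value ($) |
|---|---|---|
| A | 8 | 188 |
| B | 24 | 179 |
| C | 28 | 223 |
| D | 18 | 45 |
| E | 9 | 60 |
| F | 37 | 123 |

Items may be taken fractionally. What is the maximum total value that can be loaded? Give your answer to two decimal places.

686.57

Greedy by value/weight ratio, highest first.
Order: A (188/8=23.50) > C (223/28=7.96) > B (179/24=7.46) > E (60/9=6.67) > F (123/37=3.32) > D (45/18=2.50)
Fill: take A (8 @ 188) → take C (28 @ 223) → take B (24 @ 179) → take E (9 @ 60) → take 11/37 of F → 36.57; 80/80 used.
Total value = 686.57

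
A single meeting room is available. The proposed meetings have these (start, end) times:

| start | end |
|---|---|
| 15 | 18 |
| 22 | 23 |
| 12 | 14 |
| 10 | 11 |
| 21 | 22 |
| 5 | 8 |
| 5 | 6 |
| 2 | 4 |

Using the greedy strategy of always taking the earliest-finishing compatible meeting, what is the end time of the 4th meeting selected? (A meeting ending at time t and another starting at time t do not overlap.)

By end time: (2,4), (5,6), (5,8), (10,11), (12,14), (15,18), (21,22), (22,23).
Pick (2,4); next start ≥ 4 → (5,6); next start ≥ 6 → (10,11); next start ≥ 11 → (12,14); next start ≥ 14 → (15,18); next start ≥ 18 → (21,22); next start ≥ 22 → (22,23).
Selected: (2,4) (5,6) (10,11) (12,14) (15,18) (21,22) (22,23)

14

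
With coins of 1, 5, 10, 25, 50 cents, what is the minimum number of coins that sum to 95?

4

Use the largest denomination that fits, subtract, and repeat.
95 − 1×50→45 − 1×25→20 − 2×10→0
Total coins = 1 + 1 + 2 = 4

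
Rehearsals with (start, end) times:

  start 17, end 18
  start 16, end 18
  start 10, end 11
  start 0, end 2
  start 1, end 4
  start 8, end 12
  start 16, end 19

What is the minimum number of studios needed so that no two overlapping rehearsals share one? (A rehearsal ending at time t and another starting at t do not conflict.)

Events (time:±→running): 0:+→1 1:+→2 2:-→1 4:-→0 8:+→1 10:+→2 11:-→1 12:-→0 16:+→1 16:+→2 17:+→3 … peak 3.

3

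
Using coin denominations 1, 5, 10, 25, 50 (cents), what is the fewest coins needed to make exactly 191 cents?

7

191 = 3×50 + 1×25 + 1×10 + 1×5 + 1×1
Total coins = 3 + 1 + 1 + 1 + 1 = 7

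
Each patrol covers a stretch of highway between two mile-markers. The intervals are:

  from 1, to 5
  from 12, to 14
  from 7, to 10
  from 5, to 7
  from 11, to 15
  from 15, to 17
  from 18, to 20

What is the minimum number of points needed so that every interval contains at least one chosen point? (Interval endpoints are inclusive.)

Sort by right endpoint; whenever an interval is uncovered, place a point at its right end.
Sorted: [1,5] [5,7] [7,10] [12,14] [11,15] [15,17] [18,20]
{[1,5],[5,7]} hit by 5; {[7,10]} hit by 10; {[12,14],[11,15]} hit by 14; {[15,17]} hit by 17; {[18,20]} hit by 20.
Points: 5, 10, 14, 17, 20 (5 total).

5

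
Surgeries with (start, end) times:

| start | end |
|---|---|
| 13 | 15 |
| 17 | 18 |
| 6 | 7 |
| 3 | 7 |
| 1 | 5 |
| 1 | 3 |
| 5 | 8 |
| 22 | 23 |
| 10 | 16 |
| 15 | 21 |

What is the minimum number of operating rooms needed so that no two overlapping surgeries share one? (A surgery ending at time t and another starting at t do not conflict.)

3

starts: [1, 1, 3, 5, 6, 10, 13, 15, 17, 22]
ends:   [3, 5, 7, 7, 8, 15, 16, 18, 21, 23]
s1→1 s1→2 e3→1 s3→2 e5→1 s5→2 s6→3  — peak 3.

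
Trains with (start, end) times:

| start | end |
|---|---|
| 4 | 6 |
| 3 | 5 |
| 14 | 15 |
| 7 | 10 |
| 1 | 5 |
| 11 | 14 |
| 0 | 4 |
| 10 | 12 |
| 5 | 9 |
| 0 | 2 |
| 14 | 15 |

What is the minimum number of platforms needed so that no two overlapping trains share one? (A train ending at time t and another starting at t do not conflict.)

Count concurrent intervals with a sweep; the peak is the room count.
starts: [0, 0, 1, 3, 4, 5, 7, 10, 11, 14, 14]
ends:   [2, 4, 5, 5, 6, 9, 10, 12, 14, 15, 15]
s0→1 s0→2 s1→3  — peak 3.

3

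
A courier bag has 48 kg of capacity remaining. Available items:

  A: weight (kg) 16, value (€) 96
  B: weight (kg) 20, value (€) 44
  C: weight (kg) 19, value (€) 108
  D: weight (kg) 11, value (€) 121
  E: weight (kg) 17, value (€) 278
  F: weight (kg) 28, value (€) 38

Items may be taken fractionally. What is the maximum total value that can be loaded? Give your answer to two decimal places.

517.74

Order: E (278/17=16.35) > D (121/11=11.00) > A (96/16=6.00) > C (108/19=5.68) > B (44/20=2.20) > F (38/28=1.36)
Fill: take E (17 @ 278) → take D (11 @ 121) → take A (16 @ 96) → take 4/19 of C → 22.74; 48/48 used.
Total value = 517.74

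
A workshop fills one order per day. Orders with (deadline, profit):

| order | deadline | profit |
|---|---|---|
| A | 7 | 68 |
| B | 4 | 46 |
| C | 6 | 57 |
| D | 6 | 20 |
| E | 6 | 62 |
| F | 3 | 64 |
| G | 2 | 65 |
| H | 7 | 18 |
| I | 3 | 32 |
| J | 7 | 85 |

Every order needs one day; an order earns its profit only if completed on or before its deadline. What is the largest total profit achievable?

By profit: J(d7,85), A(d7,68), G(d2,65), F(d3,64), E(d6,62), C(d6,57), B(d4,46), I(d3,32), D(d6,20), H(d7,18)
J→slot 7; A→slot 6; G→slot 2; F→slot 3; E→slot 5; C→slot 4; B→slot 1; I skipped; D skipped; H skipped.
Profit = 46 + 65 + 64 + 57 + 62 + 68 + 85 = 447

447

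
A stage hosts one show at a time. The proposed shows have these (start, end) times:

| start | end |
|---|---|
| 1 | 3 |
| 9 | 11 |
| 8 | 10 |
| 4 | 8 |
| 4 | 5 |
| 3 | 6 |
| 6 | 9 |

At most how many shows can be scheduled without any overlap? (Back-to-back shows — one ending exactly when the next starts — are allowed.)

4

Greedy by earliest finish: after sorting by end time, pick each interval compatible with the last pick.
Sorted by end: (1,3)  (4,5)  (3,6)  (4,8)  (6,9)  (8,10)  (9,11)
take (1,3); take (4,5); skip (4,8); take (6,9); skip (8,10); take (9,11).
Selected 4 shows.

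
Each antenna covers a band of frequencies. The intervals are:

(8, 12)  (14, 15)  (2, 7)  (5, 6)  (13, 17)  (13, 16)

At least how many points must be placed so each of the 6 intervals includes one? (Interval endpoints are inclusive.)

By right end: [5,6]  [2,7]  [8,12]  [14,15]  [13,16]  [13,17]
[5,6] uncovered → point at 6; [8,12] uncovered → point at 12; [14,15] uncovered → point at 15.
Points: 6, 12, 15 (3 total).

3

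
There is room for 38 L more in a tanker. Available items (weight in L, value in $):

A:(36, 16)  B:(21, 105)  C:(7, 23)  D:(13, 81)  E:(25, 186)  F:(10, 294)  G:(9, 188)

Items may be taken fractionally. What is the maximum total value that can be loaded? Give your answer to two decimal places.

Greedy by value/weight ratio, highest first.
Order: F (294/10=29.40) > G (188/9=20.89) > E (186/25=7.44) > D (81/13=6.23) > B (105/21=5.00) > C (23/7=3.29) > A (16/36=0.44)
Fill: take F (10 @ 294) → take G (9 @ 188) → take 19/25 of E → 141.36; 38/38 used.
Total value = 623.36

623.36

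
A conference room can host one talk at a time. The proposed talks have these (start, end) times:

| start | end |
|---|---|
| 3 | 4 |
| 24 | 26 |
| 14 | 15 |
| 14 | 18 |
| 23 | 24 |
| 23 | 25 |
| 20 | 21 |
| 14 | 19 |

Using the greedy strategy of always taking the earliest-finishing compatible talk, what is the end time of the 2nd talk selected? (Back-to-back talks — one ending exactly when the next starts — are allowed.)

15

By end time: (3,4), (14,15), (14,18), (14,19), (20,21), (23,24), (23,25), (24,26).
Pick (3,4); next start ≥ 4 → (14,15); next start ≥ 15 → (20,21); next start ≥ 21 → (23,24); next start ≥ 24 → (24,26).
Selected: (3,4) (14,15) (20,21) (23,24) (24,26)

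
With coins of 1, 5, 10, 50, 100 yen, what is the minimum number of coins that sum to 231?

6

Greedy: take as many of the largest coin as possible, then repeat with the remainder.
231 = 2×100 + 3×10 + 1×1
Total coins = 2 + 3 + 1 = 6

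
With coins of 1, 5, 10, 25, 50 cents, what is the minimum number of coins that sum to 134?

8

Greedy: take as many of the largest coin as possible, then repeat with the remainder.
134 = 2×50 + 1×25 + 1×5 + 4×1
Total coins = 2 + 1 + 1 + 4 = 8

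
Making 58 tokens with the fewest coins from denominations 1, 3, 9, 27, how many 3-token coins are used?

58 = 2×27 + 1×3 + 1×1
Count of 3: 1

1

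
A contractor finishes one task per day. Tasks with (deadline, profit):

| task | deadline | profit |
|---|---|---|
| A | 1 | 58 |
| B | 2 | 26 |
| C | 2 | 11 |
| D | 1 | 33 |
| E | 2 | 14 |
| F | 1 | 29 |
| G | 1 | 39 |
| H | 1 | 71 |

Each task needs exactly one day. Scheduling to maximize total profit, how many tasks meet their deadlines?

2

Profit order: H=71 A=58 G=39 D=33 F=29 B=26 E=14 C=11
Assign: H→slot 1, A skipped, G skipped, D skipped, F skipped, B→slot 2, E skipped, C skipped.
Slots: [1:H] [2:B]
2 of 8 scheduled.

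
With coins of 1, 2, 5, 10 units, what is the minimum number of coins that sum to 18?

Use the largest denomination that fits, subtract, and repeat.
18 − 1×10→8 − 1×5→3 − 1×2→1 − 1×1→0
Total coins = 1 + 1 + 1 + 1 = 4

4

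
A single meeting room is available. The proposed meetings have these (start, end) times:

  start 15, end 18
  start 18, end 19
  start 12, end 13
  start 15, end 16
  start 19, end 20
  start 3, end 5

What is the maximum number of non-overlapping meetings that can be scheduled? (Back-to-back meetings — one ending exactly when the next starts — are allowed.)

Order by finish time; keep every interval that doesn't clash with the previous kept one.
Sorted by end: (3,5)  (12,13)  (15,16)  (15,18)  (18,19)  (19,20)
take (3,5); take (12,13); take (15,16); take (18,19); take (19,20).
Selected 5 meetings.

5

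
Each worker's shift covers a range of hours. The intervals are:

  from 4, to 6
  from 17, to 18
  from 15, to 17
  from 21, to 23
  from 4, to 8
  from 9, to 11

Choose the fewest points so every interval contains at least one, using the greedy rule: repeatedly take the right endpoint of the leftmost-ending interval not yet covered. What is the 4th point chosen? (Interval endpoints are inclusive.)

Sorted: [4,6] [4,8] [9,11] [15,17] [17,18] [21,23]
{[4,6],[4,8]} hit by 6; {[9,11]} hit by 11; {[15,17],[17,18]} hit by 17; {[21,23]} hit by 23.
Points: 6, 11, 17, 23 (4 total).

23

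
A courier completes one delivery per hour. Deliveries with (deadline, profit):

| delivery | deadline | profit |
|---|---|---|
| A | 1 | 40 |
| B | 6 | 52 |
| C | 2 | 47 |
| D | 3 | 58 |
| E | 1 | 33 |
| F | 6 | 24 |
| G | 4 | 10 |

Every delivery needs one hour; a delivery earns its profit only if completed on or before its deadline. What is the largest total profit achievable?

231

Sort by profit descending; place each in the latest free slot ≤ its deadline.
Profit order: D=58 B=52 C=47 A=40 E=33 F=24 G=10
Assign: D→slot 3, B→slot 6, C→slot 2, A→slot 1, E skipped, F→slot 5, G→slot 4.
Slots: [1:A] [2:C] [3:D] [4:G] [5:F] [6:B]
Profit = 40 + 47 + 58 + 10 + 24 + 52 = 231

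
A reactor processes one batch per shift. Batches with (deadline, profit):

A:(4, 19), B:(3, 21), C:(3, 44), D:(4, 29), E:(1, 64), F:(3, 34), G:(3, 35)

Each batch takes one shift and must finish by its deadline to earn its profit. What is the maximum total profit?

Profit order: E=64 C=44 G=35 F=34 D=29 B=21 A=19
Assign: E→slot 1, C→slot 3, G→slot 2, F skipped, D→slot 4, B skipped, A skipped.
Slots: [1:E] [2:G] [3:C] [4:D]
Profit = 64 + 35 + 44 + 29 = 172

172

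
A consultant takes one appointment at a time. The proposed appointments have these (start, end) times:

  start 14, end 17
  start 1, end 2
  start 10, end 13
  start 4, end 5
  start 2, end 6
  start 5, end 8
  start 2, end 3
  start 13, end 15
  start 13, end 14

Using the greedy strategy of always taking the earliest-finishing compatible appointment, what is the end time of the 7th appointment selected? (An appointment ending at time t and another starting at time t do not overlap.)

17

Greedy by earliest finish: after sorting by end time, pick each interval compatible with the last pick.
Sorted by end: (1,2)  (2,3)  (4,5)  (2,6)  (5,8)  (10,13)  (13,14)  (13,15)  (14,17)
take (1,2); take (2,3); take (4,5); skip (2,6); take (5,8); take (10,13); take (13,14); skip (13,15); take (14,17).
Selected: (1,2) (2,3) (4,5) (5,8) (10,13) (13,14) (14,17)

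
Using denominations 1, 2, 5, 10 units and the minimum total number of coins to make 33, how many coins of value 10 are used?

33 = 3×10 + 1×2 + 1×1
Count of 10: 3

3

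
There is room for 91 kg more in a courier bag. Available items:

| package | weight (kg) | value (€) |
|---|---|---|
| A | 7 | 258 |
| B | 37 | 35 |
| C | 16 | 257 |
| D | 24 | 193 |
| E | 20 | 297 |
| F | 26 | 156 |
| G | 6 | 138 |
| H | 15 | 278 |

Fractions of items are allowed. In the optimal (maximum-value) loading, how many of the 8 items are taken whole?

6

Sort by value per unit weight and fill in that order.
Ratios (sorted): A 36.86, G 23.00, H 18.53, C 16.06, E 14.85, D 8.04, F 6.00, B 0.95
take A (7 @ 258); take G (6 @ 138); take H (15 @ 278); take C (16 @ 257); take E (20 @ 297); take D (24 @ 193); take 3/26 of F → 18.00. Capacity used 91/91.
6 item(s) taken whole; one partial (take 3/26 of F).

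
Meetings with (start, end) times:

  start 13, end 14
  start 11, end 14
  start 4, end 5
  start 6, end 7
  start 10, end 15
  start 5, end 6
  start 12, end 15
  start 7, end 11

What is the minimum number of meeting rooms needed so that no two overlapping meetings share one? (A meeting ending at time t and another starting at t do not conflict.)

Count concurrent intervals with a sweep; the peak is the room count.
starts: [4, 5, 6, 7, 10, 11, 12, 13]
ends:   [5, 6, 7, 11, 14, 14, 15, 15]
s4→1 e5→0 s5→1 e6→0 s6→1 e7→0 s7→1 s10→2 e11→1 s11→2 s12→3 s13→4  — peak 4.

4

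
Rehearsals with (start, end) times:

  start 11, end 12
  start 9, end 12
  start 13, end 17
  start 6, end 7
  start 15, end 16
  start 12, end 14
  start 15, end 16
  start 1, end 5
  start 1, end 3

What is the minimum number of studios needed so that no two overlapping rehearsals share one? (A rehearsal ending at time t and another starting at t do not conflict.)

3

starts: [1, 1, 6, 9, 11, 12, 13, 15, 15]
ends:   [3, 5, 7, 12, 12, 14, 16, 16, 17]
s1→1 s1→2 e3→1 e5→0 s6→1 e7→0 s9→1 s11→2 e12→1 e12→0 s12→1 s13→2 e14→1 s15→2 s15→3  — peak 3.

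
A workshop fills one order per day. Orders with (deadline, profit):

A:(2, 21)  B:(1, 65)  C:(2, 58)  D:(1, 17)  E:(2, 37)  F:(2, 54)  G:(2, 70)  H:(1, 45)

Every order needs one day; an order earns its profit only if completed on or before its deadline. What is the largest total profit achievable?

135

Profit order: G=70 B=65 C=58 F=54 H=45 E=37 A=21 D=17
Assign: G→slot 2, B→slot 1, C skipped, F skipped, H skipped, E skipped, A skipped, D skipped.
Slots: [1:B] [2:G]
Profit = 65 + 70 = 135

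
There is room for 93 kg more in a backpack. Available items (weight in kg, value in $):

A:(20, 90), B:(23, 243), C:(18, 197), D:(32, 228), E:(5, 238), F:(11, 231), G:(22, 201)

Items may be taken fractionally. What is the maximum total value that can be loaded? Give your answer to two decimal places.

1209.75

Greedy by value/weight ratio, highest first.
Ratios (sorted): E 47.60, F 21.00, C 10.94, B 10.57, G 9.14, D 7.12, A 4.50
take E (5 @ 238); take F (11 @ 231); take C (18 @ 197); take B (23 @ 243); take G (22 @ 201); take 14/32 of D → 99.75. Capacity used 93/93.
Total value = 1209.75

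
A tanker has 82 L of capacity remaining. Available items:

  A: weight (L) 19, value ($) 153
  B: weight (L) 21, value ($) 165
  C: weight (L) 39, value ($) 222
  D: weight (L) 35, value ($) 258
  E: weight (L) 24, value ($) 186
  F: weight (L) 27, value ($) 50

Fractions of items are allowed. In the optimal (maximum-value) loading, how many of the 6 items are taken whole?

3

Greedy by value/weight ratio, highest first.
Order: A (153/19=8.05) > B (165/21=7.86) > E (186/24=7.75) > D (258/35=7.37) > C (222/39=5.69) > F (50/27=1.85)
Fill: take A (19 @ 153) → take B (21 @ 165) → take E (24 @ 186) → take 18/35 of D → 132.69; 82/82 used.
3 item(s) taken whole; one partial (take 18/35 of D).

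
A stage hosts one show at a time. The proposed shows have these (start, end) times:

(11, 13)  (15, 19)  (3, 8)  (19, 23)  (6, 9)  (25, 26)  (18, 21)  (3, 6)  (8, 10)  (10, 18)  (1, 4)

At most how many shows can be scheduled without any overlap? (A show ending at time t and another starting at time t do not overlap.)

6

Order by finish time; keep every interval that doesn't clash with the previous kept one.
By end time: (1,4), (3,6), (3,8), (6,9), (8,10), (11,13), (10,18), (15,19), (18,21), (19,23), (25,26).
Pick (1,4); next start ≥ 4 → (6,9); next start ≥ 9 → (11,13); next start ≥ 13 → (15,19); next start ≥ 19 → (19,23); next start ≥ 23 → (25,26).
Selected 6 shows.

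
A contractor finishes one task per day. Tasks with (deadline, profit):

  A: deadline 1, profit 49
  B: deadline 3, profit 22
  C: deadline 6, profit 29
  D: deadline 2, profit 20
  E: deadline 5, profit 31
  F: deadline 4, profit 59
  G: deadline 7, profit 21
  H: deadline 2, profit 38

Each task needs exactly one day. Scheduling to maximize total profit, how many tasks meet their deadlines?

By profit: F(d4,59), A(d1,49), H(d2,38), E(d5,31), C(d6,29), B(d3,22), G(d7,21), D(d2,20)
F→slot 4; A→slot 1; H→slot 2; E→slot 5; C→slot 6; B→slot 3; G→slot 7; D skipped.
7 of 8 scheduled.

7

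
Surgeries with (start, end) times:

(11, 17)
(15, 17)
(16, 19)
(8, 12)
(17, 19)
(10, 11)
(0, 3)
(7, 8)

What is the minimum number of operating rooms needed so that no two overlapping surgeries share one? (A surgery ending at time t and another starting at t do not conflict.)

The answer is the maximum number of intervals overlapping at any instant.
starts: [0, 7, 8, 10, 11, 15, 16, 17]
ends:   [3, 8, 11, 12, 17, 17, 19, 19]
s0→1 e3→0 s7→1 e8→0 s8→1 s10→2 e11→1 s11→2 e12→1 s15→2 s16→3  — peak 3.

3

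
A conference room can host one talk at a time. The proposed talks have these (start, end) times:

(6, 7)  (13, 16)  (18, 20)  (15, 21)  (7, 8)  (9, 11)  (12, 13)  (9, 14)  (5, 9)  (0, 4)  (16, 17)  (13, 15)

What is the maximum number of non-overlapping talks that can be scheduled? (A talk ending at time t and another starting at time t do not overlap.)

8

Greedy by earliest finish: after sorting by end time, pick each interval compatible with the last pick.
Sorted by end: (0,4)  (6,7)  (7,8)  (5,9)  (9,11)  (12,13)  (9,14)  (13,15)  (13,16)  (16,17)  (18,20)  (15,21)
take (0,4); take (6,7); take (7,8); take (9,11); take (12,13); take (13,15); skip (13,16); take (16,17); take (18,20); skip (15,21).
Selected 8 talks.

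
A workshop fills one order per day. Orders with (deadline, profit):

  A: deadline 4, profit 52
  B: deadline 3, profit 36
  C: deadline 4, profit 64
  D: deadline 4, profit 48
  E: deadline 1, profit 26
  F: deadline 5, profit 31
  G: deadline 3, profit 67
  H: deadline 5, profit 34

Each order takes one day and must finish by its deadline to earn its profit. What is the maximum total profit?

265

Sort by profit descending; place each in the latest free slot ≤ its deadline.
Profit order: G=67 C=64 A=52 D=48 B=36 H=34 F=31 E=26
Assign: G→slot 3, C→slot 4, A→slot 2, D→slot 1, B skipped, H→slot 5, F skipped, E skipped.
Slots: [1:D] [2:A] [3:G] [4:C] [5:H]
Profit = 48 + 52 + 67 + 64 + 34 = 265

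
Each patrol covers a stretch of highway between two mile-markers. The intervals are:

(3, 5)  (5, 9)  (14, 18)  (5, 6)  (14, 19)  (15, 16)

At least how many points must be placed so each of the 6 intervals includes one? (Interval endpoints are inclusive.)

Process intervals by earliest right end; each time one isn't hit yet, stab at its right endpoint.
By right end: [3,5]  [5,6]  [5,9]  [15,16]  [14,18]  [14,19]
[3,5] uncovered → point at 5; [15,16] uncovered → point at 16.
Points: 5, 16 (2 total).

2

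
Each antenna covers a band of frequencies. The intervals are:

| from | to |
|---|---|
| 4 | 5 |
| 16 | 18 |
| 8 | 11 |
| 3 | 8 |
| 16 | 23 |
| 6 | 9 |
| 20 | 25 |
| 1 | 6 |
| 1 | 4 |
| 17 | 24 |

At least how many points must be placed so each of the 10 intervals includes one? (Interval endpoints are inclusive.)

4

By right end: [1,4]  [4,5]  [1,6]  [3,8]  [6,9]  [8,11]  [16,18]  [16,23]  [17,24]  [20,25]
[1,4] uncovered → point at 4; [6,9] uncovered → point at 9; [16,18] uncovered → point at 18; [20,25] uncovered → point at 25.
Points: 4, 9, 18, 25 (4 total).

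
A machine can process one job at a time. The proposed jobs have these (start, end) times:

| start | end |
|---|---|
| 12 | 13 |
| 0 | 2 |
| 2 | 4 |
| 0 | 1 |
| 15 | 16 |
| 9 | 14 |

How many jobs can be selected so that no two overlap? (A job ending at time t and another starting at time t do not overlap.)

Sorted by end: (0,1)  (0,2)  (2,4)  (12,13)  (9,14)  (15,16)
take (0,1); take (2,4); take (12,13); skip (9,14); take (15,16).
Selected 4 jobs.

4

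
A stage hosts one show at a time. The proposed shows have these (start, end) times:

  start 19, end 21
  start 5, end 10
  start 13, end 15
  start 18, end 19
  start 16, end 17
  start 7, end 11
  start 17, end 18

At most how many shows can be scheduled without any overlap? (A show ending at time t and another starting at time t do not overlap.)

6

By end time: (5,10), (7,11), (13,15), (16,17), (17,18), (18,19), (19,21).
Pick (5,10); next start ≥ 10 → (13,15); next start ≥ 15 → (16,17); next start ≥ 17 → (17,18); next start ≥ 18 → (18,19); next start ≥ 19 → (19,21).
Selected 6 shows.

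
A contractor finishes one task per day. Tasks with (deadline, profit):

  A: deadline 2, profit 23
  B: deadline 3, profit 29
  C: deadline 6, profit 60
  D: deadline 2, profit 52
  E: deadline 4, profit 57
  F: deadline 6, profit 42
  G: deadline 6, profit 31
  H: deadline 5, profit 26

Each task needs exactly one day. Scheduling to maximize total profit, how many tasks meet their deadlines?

Profit order: C=60 E=57 D=52 F=42 G=31 B=29 H=26 A=23
Assign: C→slot 6, E→slot 4, D→slot 2, F→slot 5, G→slot 3, B→slot 1, H skipped, A skipped.
Slots: [1:B] [2:D] [3:G] [4:E] [5:F] [6:C]
6 of 8 scheduled.

6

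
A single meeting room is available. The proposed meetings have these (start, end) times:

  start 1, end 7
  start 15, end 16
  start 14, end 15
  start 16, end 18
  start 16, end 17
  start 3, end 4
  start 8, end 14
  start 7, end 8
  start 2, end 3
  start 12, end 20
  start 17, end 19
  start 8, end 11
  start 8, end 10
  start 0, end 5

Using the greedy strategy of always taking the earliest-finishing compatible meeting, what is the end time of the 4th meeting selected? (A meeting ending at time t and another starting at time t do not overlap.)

10

Order by finish time; keep every interval that doesn't clash with the previous kept one.
By end time: (2,3), (3,4), (0,5), (1,7), (7,8), (8,10), (8,11), (8,14), (14,15), (15,16), (16,17), (16,18), (17,19), (12,20).
Pick (2,3); next start ≥ 3 → (3,4); next start ≥ 4 → (7,8); next start ≥ 8 → (8,10); next start ≥ 10 → (14,15); next start ≥ 15 → (15,16); next start ≥ 16 → (16,17); next start ≥ 17 → (17,19).
Selected: (2,3) (3,4) (7,8) (8,10) (14,15) (15,16) (16,17) (17,19)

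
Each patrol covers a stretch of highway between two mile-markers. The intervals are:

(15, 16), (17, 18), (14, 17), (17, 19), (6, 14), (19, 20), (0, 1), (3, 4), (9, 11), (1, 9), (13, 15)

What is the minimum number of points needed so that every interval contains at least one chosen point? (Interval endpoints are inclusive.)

Sort by right endpoint; whenever an interval is uncovered, place a point at its right end.
Sorted: [0,1] [3,4] [1,9] [9,11] [6,14] [13,15] [15,16] [14,17] [17,18] [17,19] [19,20]
{[0,1]} hit by 1; {[3,4],[1,9]} hit by 4; {[9,11],[6,14]} hit by 11; {[13,15],[15,16],[14,17]} hit by 15; {[17,18],[17,19]} hit by 18; {[19,20]} hit by 20.
Points: 1, 4, 11, 15, 18, 20 (6 total).

6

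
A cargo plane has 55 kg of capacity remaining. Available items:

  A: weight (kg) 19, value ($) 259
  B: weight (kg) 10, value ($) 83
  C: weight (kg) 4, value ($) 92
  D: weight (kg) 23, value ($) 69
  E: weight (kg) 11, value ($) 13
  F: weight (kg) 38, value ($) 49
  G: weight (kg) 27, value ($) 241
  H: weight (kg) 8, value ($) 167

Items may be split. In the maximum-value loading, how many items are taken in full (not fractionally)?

Ratios (sorted): C 23.00, H 20.88, A 13.63, G 8.93, B 8.30, D 3.00, F 1.29, E 1.18
take C (4 @ 92); take H (8 @ 167); take A (19 @ 259); take 24/27 of G → 214.22. Capacity used 55/55.
3 item(s) taken whole; one partial (take 24/27 of G).

3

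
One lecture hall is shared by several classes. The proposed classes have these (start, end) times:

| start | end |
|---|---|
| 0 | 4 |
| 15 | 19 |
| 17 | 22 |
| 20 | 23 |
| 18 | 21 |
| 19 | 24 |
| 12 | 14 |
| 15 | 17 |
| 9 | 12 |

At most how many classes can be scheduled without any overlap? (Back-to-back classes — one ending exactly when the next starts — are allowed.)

5

Sorted by end: (0,4)  (9,12)  (12,14)  (15,17)  (15,19)  (18,21)  (17,22)  (20,23)  (19,24)
take (0,4); take (9,12); take (12,14); take (15,17); skip (15,19); take (18,21); skip (20,23).
Selected 5 classes.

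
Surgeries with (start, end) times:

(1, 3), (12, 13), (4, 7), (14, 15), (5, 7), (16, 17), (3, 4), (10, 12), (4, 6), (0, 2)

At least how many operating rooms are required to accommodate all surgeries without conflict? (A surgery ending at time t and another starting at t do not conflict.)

Count concurrent intervals with a sweep; the peak is the room count.
Events (time:±→running): 0:+→1 1:+→2 2:-→1 3:-→0 3:+→1 4:-→0 4:+→1 4:+→2 5:+→3 … peak 3.

3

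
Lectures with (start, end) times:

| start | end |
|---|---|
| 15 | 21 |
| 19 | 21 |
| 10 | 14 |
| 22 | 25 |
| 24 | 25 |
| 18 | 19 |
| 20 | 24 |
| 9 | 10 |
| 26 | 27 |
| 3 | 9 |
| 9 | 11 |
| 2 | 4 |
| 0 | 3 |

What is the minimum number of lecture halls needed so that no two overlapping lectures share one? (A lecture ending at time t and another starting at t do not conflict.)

The answer is the maximum number of intervals overlapping at any instant.
Events (time:±→running): 0:+→1 2:+→2 3:-→1 3:+→2 4:-→1 9:-→0 9:+→1 9:+→2 10:-→1 10:+→2 11:-→1 14:-→0 15:+→1 18:+→2 19:-→1 19:+→2 20:+→3 … peak 3.

3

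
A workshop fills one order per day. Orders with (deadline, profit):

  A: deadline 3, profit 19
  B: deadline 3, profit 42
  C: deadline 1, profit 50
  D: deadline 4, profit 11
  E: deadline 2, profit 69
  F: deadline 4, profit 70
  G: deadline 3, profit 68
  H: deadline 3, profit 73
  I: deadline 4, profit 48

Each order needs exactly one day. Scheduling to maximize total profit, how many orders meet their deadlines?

Take jobs in profit order; each goes to the latest open slot no later than its deadline.
Profit order: H=73 F=70 E=69 G=68 C=50 I=48 B=42 A=19 D=11
Assign: H→slot 3, F→slot 4, E→slot 2, G→slot 1, C skipped, I skipped, B skipped, A skipped, D skipped.
Slots: [1:G] [2:E] [3:H] [4:F]
4 of 9 scheduled.

4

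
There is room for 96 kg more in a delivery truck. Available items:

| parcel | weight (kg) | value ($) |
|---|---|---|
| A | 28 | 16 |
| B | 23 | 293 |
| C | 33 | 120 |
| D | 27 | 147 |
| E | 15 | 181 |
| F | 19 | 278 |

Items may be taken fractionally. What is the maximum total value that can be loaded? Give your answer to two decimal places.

942.64

Ratios (sorted): F 14.63, B 12.74, E 12.07, D 5.44, C 3.64, A 0.57
take F (19 @ 278); take B (23 @ 293); take E (15 @ 181); take D (27 @ 147); take 12/33 of C → 43.64. Capacity used 96/96.
Total value = 942.64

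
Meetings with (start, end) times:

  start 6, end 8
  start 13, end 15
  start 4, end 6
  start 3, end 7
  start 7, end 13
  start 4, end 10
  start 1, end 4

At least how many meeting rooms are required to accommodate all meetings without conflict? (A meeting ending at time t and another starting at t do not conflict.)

3

starts: [1, 3, 4, 4, 6, 7, 13]
ends:   [4, 6, 7, 8, 10, 13, 15]
s1→1 s3→2 e4→1 s4→2 s4→3  — peak 3.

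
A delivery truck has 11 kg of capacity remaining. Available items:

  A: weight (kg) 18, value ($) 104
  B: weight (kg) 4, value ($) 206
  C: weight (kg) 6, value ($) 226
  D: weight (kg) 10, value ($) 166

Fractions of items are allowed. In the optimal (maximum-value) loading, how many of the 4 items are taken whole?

Sort by value per unit weight and fill in that order.
Order: B (206/4=51.50) > C (226/6=37.67) > D (166/10=16.60) > A (104/18=5.78)
Fill: take B (4 @ 206) → take C (6 @ 226) → take 1/10 of D → 16.60; 11/11 used.
2 item(s) taken whole; one partial (take 1/10 of D).

2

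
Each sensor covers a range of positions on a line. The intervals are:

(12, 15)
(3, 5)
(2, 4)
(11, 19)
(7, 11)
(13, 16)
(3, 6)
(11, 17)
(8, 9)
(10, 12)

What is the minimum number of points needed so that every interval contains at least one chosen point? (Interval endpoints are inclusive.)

Sorted: [2,4] [3,5] [3,6] [8,9] [7,11] [10,12] [12,15] [13,16] [11,17] [11,19]
{[2,4],[3,5],[3,6]} hit by 4; {[8,9],[7,11]} hit by 9; {[10,12],[12,15]} hit by 12; {[13,16],[11,17],[11,19]} hit by 16.
Points: 4, 9, 12, 16 (4 total).

4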